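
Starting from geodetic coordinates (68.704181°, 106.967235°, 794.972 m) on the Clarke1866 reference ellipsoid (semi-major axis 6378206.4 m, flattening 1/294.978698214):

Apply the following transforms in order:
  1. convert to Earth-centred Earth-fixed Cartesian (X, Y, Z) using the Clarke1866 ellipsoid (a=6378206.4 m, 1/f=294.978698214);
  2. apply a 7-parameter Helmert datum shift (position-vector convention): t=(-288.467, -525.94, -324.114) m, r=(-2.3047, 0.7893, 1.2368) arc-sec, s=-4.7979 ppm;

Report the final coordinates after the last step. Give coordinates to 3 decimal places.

start: φ=68.704181°, λ=106.967235°, h=794.972 m
→ ECEF (a=6378206.400, f=1/294.978698214): X=-678078.8596, Y=2222440.7655, Z=5920622.4866
→ Helmert 7p (PV): X=-678354.7433, Y=2221966.2503, Z=5920247.7285

X=-678354.743 m, Y=2221966.250 m, Z=5920247.728 m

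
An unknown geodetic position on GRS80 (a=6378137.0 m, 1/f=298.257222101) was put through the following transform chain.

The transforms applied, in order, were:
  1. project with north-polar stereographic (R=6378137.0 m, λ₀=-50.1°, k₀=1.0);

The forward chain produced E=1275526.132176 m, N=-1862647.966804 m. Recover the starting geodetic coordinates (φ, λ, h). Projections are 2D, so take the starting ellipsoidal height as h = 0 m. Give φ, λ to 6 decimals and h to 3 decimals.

φ=69.928124°, λ=-15.696975°, h=0.000 m

start: E=1275526.1322, N=-1862647.9668 m
→ stereo⁻¹: φ=69.92812400°, λ=-15.69697500°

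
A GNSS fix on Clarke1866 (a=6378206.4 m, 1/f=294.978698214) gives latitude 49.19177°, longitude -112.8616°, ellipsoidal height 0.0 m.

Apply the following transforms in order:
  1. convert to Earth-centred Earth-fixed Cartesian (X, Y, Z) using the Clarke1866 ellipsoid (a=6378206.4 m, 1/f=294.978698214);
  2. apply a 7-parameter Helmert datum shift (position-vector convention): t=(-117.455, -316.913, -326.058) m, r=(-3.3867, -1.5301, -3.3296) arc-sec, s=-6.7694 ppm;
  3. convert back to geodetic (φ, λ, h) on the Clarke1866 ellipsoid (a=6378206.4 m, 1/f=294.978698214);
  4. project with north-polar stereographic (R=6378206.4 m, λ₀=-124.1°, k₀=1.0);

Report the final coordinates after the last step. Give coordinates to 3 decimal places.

start: φ=49.191770°, λ=-112.861600°, h=0.000 m
→ ECEF (a=6378206.400, f=1/294.978698214): X=-1622578.0655, Y=-3848373.5493, Z=4804319.2009
→ Helmert 7p (PV): X=-1622782.2969, Y=-3848559.3366, Z=4804011.7709
→ geod (Bowring, a=6378206.400): φ=49.18825826°, λ=-112.86319140°, h=-68.9471 m
→ stereo (R=6378206.4, λ₀=-124.1°): E=924740.3017, N=-4654583.8458

E=924740.302 m, N=-4654583.846 m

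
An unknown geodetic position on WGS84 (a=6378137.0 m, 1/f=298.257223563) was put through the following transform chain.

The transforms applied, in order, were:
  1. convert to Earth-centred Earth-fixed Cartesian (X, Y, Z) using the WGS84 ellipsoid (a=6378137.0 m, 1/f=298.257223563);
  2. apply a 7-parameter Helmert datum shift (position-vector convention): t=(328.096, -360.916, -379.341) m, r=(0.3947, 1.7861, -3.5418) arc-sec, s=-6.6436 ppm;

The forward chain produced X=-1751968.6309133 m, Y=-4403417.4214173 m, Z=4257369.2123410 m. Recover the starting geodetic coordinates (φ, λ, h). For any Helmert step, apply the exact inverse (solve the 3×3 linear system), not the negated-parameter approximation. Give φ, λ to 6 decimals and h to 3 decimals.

start: X=-1751968.6309, Y=-4403417.4214, Z=4257369.2123 m
→ Helmert⁻¹: X=-1752269.6313, Y=-4403107.6987, Z=4257770.0926
→ geod (Bowring, a=6378137.000): φ=42.12974100°, λ=-111.70067700°, h=2188.0670 m

φ=42.129741°, λ=-111.700677°, h=2188.067 m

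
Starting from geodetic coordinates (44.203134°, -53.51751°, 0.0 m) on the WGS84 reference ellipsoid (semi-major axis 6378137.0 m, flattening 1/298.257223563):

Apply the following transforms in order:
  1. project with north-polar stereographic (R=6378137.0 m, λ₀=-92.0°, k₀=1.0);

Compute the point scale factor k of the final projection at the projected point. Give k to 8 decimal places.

1.17840850

start: φ=44.203134°, λ=-53.517510°, h=0.000 m
→ into stereo (λ₀=-92.0°): φ=44.20313400°, λ−λ₀=38.48249000°
scale k = 1.17840850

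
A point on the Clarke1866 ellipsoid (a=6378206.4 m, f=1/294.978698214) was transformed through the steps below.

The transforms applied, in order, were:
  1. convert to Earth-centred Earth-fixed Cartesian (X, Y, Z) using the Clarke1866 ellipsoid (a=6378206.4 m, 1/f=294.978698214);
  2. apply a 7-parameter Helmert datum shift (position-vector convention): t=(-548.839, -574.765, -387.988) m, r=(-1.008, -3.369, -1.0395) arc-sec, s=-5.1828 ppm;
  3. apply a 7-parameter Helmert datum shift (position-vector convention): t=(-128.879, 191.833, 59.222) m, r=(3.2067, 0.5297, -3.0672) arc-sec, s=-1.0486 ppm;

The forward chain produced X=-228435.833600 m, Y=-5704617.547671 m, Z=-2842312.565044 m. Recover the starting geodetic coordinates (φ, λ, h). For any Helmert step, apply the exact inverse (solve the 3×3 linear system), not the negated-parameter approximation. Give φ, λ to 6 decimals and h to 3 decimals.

φ=-26.620195°, λ=-92.285725°, h=3216.450 m

start: X=-228435.8336, Y=-5704617.5477, Z=-2842312.5650 m
→ Helmert⁻¹: X=-228215.0624, Y=-5704862.9440, Z=-2842286.6629
→ Helmert⁻¹: X=-227685.0741, Y=-5704305.0025, Z=-2841937.5616
→ geod (Bowring, a=6378206.400): φ=-26.62019500°, λ=-92.28572500°, h=3216.4500 m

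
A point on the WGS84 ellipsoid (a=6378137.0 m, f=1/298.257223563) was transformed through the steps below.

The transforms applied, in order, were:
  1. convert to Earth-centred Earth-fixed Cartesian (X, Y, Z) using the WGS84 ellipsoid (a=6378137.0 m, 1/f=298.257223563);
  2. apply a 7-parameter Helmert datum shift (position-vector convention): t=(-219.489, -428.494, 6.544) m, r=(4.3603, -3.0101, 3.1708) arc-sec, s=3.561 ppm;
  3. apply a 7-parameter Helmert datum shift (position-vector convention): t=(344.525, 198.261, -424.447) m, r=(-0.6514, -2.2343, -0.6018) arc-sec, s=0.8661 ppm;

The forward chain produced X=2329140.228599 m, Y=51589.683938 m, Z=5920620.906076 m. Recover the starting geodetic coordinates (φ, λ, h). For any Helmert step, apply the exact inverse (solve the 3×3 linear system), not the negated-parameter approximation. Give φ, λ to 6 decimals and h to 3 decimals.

φ=68.652447°, λ=1.276426°, h=3202.287 m

start: X=2329140.2286, Y=51589.6839, Z=5920620.9061 m
→ Helmert⁻¹: X=2328857.6743, Y=51379.4741, Z=5921015.1605
→ Helmert⁻¹: X=2329156.0740, Y=51897.1437, Z=5920952.4445
→ geod (Bowring, a=6378137.000): φ=68.65244700°, λ=1.27642600°, h=3202.2870 m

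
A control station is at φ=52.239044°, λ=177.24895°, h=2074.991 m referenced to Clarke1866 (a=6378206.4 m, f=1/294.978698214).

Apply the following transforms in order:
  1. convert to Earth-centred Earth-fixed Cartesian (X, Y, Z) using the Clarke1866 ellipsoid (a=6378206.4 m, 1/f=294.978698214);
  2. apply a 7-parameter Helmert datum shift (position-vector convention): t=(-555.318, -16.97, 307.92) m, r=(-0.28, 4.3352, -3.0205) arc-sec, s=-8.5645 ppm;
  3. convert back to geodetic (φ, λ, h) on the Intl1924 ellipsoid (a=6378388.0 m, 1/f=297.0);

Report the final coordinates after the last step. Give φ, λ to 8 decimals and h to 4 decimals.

start: φ=52.239044°, λ=177.248950°, h=2074.991 m
→ ECEF (a=6378206.400, f=1/294.978698214): X=-3910858.6387, Y=187923.8470, Z=5020571.8513
→ Helmert 7p (PV): X=-3911272.1906, Y=187969.3521, Z=5020918.7139
→ geod (Bowring, a=6378388.000): φ=52.23672721°, λ=177.24857537°, h=2330.4326 m

φ=52.23672721°, λ=177.24857537°, h=2330.4326 m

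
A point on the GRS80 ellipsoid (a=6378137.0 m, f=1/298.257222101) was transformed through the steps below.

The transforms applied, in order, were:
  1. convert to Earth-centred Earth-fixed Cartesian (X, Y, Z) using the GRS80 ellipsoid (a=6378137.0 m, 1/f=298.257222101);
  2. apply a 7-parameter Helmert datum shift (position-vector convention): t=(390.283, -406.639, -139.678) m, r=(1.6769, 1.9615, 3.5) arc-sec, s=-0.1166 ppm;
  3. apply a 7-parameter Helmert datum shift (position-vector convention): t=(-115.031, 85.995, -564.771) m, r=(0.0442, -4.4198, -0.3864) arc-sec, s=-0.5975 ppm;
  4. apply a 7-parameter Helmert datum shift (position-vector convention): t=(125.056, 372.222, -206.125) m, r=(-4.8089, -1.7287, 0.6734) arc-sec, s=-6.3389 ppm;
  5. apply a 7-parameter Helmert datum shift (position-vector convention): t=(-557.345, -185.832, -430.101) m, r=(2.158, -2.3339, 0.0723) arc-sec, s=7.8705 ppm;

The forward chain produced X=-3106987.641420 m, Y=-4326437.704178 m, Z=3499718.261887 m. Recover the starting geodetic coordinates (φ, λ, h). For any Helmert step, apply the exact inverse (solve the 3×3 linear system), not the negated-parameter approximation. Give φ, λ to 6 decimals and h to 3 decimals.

start: X=-3106987.6414, Y=-4326437.7042, Z=3499718.2619 m
→ Helmert⁻¹: X=-3106367.7589, Y=-4326180.1138, Z=3500201.2256
→ Helmert⁻¹: X=-3106497.2957, Y=-4326651.2276, Z=3500354.7026
→ Helmert⁻¹: X=-3106300.9969, Y=-4326744.8767, Z=3500989.0537
→ Helmert⁻¹: X=-3106798.3466, Y=-4326257.5609, Z=3501134.7673
→ geod (Bowring, a=6378137.000): φ=33.49528100°, λ=-125.68311300°, h=2241.3810 m

φ=33.495281°, λ=-125.683113°, h=2241.381 m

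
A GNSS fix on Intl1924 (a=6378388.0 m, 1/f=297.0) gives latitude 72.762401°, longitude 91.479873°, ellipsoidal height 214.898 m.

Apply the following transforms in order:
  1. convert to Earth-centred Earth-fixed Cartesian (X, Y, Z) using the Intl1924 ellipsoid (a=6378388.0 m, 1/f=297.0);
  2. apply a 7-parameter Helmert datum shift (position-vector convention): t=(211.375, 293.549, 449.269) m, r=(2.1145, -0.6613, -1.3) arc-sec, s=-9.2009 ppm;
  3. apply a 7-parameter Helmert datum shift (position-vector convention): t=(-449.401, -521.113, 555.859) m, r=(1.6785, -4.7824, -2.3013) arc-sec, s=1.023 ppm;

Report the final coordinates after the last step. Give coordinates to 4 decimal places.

X=-49331.0578 m, Y=1895038.4583 m, Z=6070776.4239 m

start: φ=72.762401°, λ=91.479873°, h=214.898 m
→ ECEF (a=6378388.000, f=1/297.0): X=-48966.3254, Y=1895392.2898, Z=6069787.3652
→ Helmert 7p (PV): X=-48762.0141, Y=1895606.4849, Z=6070200.0599
→ Helmert 7p (PV): X=-49331.0578, Y=1895038.4583, Z=6070776.4239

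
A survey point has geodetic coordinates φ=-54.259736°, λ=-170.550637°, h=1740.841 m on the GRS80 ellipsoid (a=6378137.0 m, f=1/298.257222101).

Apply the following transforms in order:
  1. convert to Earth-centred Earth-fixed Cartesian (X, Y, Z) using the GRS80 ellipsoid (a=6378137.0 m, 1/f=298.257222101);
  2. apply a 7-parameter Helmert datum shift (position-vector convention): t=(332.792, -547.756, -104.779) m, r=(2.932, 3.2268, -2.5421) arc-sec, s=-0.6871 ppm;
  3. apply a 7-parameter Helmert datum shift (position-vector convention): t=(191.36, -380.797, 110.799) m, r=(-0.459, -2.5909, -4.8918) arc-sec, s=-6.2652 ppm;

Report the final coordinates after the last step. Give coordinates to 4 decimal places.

X=-3683615.3468 m, Y=-613894.5007 m, Z=-5155051.0732 m

start: φ=-54.259736°, λ=-170.550637°, h=1740.841 m
→ ECEF (a=6378137.000, f=1/298.257222101): X=-3684127.1090, Y=-613164.7915, Z=-5155096.9441
→ Helmert 7p (PV): X=-3683879.9887, Y=-613593.4431, Z=-5155149.2626
→ Helmert 7p (PV): X=-3683615.3468, Y=-613894.5007, Z=-5155051.0732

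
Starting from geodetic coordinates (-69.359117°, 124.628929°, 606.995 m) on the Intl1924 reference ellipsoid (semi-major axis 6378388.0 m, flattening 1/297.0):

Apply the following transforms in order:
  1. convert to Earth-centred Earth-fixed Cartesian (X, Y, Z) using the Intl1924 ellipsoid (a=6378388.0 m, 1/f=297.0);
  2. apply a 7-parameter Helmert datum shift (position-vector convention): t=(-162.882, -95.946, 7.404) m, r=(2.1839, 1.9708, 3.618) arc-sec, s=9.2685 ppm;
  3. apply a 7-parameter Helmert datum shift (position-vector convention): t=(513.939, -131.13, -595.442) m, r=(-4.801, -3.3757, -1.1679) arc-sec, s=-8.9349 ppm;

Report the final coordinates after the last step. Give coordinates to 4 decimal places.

X=-1281228.4353 m, Y=1855458.9089 m, Z=-5947540.9199 m

start: φ=-69.359117°, λ=124.628929°, h=606.995 m
→ ECEF (a=6378388.000, f=1/297.0): X=-1281597.5271, Y=1855776.0410, Z=-5946918.6202
→ Helmert 7p (PV): X=-1281861.6608, Y=1855737.7808, Z=-5946934.4410
→ Helmert 7p (PV): X=-1281228.4353, Y=1855458.9089, Z=-5947540.9199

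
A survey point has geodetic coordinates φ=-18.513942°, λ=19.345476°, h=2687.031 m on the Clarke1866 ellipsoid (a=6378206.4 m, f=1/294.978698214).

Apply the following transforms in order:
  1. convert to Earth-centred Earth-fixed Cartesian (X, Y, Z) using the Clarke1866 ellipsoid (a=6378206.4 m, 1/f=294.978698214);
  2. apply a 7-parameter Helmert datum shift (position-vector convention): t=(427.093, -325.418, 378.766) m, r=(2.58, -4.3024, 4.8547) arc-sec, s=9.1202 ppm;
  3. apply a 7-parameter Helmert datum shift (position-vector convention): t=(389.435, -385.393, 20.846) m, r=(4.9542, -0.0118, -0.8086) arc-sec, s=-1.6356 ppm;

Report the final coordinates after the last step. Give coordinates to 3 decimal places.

start: φ=-18.513942°, λ=19.345476°, h=2687.031 m
→ ECEF (a=6378206.400, f=1/294.978698214): X=5710977.2683, Y=2005045.9401, Z=-2013137.7659
→ Helmert 7p (PV): X=5711451.2465, Y=2004898.4057, Z=-2012633.1562
→ Helmert 7p (PV): X=5711839.3146, Y=2004535.6841, Z=-2012560.5367

X=5711839.315 m, Y=2004535.684 m, Z=-2012560.537 m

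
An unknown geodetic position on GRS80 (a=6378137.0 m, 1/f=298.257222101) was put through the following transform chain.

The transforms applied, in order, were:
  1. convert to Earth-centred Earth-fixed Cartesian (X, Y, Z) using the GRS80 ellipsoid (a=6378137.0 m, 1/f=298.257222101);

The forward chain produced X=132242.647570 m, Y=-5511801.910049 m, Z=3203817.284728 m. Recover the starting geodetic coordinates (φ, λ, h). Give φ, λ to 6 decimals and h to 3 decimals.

φ=30.328129°, λ=-88.625587°, h=3949.471 m

start: X=132242.6476, Y=-5511801.9100, Z=3203817.2847 m
→ geod (Bowring, a=6378137.000): φ=30.32812900°, λ=-88.62558700°, h=3949.4710 m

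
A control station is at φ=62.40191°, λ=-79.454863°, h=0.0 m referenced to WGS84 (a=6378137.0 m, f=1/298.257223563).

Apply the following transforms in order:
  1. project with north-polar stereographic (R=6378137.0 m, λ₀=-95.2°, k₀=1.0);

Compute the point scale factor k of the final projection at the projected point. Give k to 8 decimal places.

1.06032225

start: φ=62.401910°, λ=-79.454863°, h=0.000 m
→ into stereo (λ₀=-95.2°): φ=62.40191000°, λ−λ₀=15.74513700°
scale k = 1.06032225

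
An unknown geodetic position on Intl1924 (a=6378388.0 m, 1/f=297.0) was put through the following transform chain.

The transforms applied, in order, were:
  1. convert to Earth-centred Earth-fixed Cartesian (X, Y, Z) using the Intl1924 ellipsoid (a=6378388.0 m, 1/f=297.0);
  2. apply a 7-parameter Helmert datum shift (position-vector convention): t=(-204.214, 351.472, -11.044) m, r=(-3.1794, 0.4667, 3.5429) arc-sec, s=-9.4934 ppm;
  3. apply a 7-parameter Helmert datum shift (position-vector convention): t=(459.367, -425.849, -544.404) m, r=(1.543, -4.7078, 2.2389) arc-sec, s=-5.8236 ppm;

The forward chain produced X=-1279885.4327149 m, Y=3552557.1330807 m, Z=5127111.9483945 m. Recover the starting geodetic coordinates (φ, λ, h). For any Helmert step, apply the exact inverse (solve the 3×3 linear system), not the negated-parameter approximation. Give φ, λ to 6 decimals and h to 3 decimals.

φ=53.815538°, λ=109.813009°, h=3776.560 m

start: X=-1279885.4327, Y=3552557.1331, Z=5127111.9484 m
→ Helmert⁻¹: X=-1280196.6547, Y=3553055.9278, Z=5127688.8540
→ Helmert⁻¹: X=-1279955.1721, Y=3552681.1277, Z=5127800.4433
→ geod (Bowring, a=6378388.000): φ=53.81553800°, λ=109.81300900°, h=3776.5600 m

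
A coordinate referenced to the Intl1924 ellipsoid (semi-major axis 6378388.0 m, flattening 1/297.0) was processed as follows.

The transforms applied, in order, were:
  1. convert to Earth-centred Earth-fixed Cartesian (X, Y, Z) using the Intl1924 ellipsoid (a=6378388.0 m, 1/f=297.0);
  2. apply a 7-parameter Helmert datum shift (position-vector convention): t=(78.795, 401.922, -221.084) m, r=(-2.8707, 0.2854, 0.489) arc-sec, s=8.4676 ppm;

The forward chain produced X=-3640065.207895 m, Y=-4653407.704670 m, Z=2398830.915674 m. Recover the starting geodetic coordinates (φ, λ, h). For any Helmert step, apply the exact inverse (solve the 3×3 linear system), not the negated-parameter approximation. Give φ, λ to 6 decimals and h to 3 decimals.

φ=22.233667°, λ=-128.031976°, h=1447.131 m

start: X=-3640065.2079, Y=-4653407.7047, Z=2398830.9157 m
→ Helmert⁻¹: X=-3640127.5321, Y=-4653794.9783, Z=2398961.8795
→ geod (Bowring, a=6378388.000): φ=22.23366700°, λ=-128.03197600°, h=1447.1310 m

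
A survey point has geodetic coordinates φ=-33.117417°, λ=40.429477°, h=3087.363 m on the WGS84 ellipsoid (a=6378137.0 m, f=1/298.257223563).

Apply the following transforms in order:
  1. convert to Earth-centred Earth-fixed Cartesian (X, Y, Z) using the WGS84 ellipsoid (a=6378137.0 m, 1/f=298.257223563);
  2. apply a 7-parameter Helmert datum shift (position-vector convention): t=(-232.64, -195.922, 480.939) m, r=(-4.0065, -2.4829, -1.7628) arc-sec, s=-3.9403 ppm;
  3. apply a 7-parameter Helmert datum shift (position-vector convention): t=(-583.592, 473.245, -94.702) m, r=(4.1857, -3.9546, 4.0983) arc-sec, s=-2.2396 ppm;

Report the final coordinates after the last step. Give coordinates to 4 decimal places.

X=4071640.3096 m, Y=3469814.2137 m, Z=-3466021.7333 m

start: φ=-33.117417°, λ=40.429477°, h=3087.363 m
→ ECEF (a=6378137.000, f=1/298.257223563): X=4072412.8052, Y=3469509.2214, Z=-3466559.4960
→ Helmert 7p (PV): X=4072235.4984, Y=3469197.4902, Z=-3466083.2682
→ Helmert 7p (PV): X=4071640.3096, Y=3469814.2137, Z=-3466021.7333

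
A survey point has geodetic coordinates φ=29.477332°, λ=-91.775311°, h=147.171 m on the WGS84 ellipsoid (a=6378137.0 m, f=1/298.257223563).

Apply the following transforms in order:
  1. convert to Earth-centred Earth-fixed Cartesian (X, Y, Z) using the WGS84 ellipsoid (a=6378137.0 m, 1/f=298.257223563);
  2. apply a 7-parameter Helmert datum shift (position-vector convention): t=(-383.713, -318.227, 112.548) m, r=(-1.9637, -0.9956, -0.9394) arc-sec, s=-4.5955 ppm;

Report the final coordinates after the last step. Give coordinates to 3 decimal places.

start: φ=29.477332°, λ=-91.775311°, h=147.171 m
→ ECEF (a=6378137.000, f=1/298.257223563): X=-172160.0558, Y=-5554456.4686, Z=3120140.0444
→ Helmert 7p (PV): X=-172583.3347, Y=-5554718.6815, Z=3120290.3026

X=-172583.335 m, Y=-5554718.682 m, Z=3120290.303 m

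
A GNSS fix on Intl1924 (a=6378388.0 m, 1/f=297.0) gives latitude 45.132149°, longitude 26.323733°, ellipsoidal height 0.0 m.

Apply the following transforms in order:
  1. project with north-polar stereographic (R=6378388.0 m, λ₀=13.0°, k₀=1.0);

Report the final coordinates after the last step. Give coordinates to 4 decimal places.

E=1213749.5113 m, N=-5125038.5509 m

start: φ=45.132149°, λ=26.323733°, h=0.000 m
→ stereo (R=6378388.0, λ₀=13.0°): E=1213749.5113, N=-5125038.5509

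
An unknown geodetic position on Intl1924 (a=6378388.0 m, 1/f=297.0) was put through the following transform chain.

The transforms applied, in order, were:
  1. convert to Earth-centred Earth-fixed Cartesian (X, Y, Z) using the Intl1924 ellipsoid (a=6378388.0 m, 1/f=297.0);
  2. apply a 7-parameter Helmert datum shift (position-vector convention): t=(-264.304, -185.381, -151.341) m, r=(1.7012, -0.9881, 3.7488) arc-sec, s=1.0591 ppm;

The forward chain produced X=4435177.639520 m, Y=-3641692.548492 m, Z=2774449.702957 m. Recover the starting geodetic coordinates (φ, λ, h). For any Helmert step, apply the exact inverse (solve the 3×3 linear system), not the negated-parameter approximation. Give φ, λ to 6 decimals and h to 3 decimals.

φ=25.954781°, λ=-39.386848°, h=24.713 m

start: X=4435177.6395, Y=-3641692.5485, Z=2774449.7030 m
→ Helmert⁻¹: X=4435384.3533, Y=-3641561.0385, Z=2774606.8922
→ geod (Bowring, a=6378388.000): φ=25.95478100°, λ=-39.38684800°, h=24.7130 m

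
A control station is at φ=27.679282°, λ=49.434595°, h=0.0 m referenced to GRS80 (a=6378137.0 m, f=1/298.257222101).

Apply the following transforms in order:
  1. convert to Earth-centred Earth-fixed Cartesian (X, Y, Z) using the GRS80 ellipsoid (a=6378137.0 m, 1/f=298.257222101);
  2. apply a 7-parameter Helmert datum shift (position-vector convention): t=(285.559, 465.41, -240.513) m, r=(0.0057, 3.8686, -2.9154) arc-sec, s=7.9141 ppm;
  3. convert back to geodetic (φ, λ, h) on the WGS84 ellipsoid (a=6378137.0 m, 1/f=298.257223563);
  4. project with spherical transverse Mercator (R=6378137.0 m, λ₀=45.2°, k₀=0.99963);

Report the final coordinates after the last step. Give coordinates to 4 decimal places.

start: φ=27.679282°, λ=49.434595°, h=0.000 m
→ ECEF (a=6378137.000, f=1/298.257222101): X=3675790.5196, Y=4293862.6783, Z=2945077.9326
→ Helmert 7p (PV): X=3676221.0971, Y=4294310.0340, Z=2944791.9041
→ geod (Bowring, a=6378137.000): φ=27.67439820°, λ=49.43422838°, h=416.0732 m
→ tm (R=6378137.0, λ₀=45.2°): E=417491.5631, N=3086733.2581

E=417491.5631 m, N=3086733.2581 m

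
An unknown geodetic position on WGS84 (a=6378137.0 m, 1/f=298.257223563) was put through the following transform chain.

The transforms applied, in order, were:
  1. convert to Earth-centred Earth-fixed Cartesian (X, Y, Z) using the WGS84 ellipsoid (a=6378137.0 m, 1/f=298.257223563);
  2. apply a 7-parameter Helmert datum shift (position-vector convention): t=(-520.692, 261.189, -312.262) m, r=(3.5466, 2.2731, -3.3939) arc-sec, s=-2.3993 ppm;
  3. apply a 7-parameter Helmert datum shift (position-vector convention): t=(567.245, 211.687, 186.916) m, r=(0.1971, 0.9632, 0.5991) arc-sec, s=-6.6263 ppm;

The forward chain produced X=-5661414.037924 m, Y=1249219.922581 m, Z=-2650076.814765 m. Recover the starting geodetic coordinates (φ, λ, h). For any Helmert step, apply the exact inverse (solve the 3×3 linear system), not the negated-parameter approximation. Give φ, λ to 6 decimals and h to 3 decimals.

φ=-24.711210°, λ=167.562599°, h=92.538 m

start: X=-5661414.0379, Y=1249219.9226, Z=-2650076.8148 m
→ Helmert⁻¹: X=-5662002.7971, Y=1249030.4248, Z=-2650308.9259
→ Helmert⁻¹: X=-5661487.0291, Y=1248633.5107, Z=-2650086.8828
→ geod (Bowring, a=6378137.000): φ=-24.71121000°, λ=167.56259900°, h=92.5380 m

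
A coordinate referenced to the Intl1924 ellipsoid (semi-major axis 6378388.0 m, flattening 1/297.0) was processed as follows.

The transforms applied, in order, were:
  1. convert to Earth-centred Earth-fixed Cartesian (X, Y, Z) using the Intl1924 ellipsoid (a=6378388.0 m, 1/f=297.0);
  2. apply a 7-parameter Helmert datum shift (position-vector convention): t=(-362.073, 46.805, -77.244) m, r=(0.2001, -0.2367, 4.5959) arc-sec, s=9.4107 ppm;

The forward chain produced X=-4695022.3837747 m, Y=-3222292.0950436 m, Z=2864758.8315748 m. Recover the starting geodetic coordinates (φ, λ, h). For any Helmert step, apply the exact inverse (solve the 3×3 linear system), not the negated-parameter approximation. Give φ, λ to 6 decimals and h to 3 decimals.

φ=26.863423°, λ=-145.536207°, h=120.522 m

start: X=-4695022.3838, Y=-3222292.0950, Z=2864758.8316 m
→ Helmert⁻¹: X=-4694684.6393, Y=-3222201.1918, Z=2864817.6290
→ geod (Bowring, a=6378388.000): φ=26.86342300°, λ=-145.53620700°, h=120.5220 m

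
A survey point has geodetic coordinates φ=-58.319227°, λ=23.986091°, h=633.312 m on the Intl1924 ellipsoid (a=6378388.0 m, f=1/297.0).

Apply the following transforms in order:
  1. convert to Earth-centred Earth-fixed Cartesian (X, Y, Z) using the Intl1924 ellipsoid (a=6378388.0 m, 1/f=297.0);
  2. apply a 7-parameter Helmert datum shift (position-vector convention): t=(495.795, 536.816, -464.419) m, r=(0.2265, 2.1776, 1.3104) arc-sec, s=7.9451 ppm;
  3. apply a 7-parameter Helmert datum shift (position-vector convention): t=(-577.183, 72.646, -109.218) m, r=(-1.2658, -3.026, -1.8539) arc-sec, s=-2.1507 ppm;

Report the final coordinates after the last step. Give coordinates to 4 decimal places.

start: φ=-58.319227°, λ=23.986091°, h=633.312 m
→ ECEF (a=6378388.000, f=1/297.0): X=3068343.7536, Y=1365222.2340, Z=-5405148.5767
→ Helmert 7p (PV): X=3068798.1893, Y=1365795.3256, Z=-5405686.8347
→ Helmert 7p (PV): X=3068305.9857, Y=1365804.2786, Z=-5405747.7877

X=3068305.9857 m, Y=1365804.2786 m, Z=-5405747.7877 m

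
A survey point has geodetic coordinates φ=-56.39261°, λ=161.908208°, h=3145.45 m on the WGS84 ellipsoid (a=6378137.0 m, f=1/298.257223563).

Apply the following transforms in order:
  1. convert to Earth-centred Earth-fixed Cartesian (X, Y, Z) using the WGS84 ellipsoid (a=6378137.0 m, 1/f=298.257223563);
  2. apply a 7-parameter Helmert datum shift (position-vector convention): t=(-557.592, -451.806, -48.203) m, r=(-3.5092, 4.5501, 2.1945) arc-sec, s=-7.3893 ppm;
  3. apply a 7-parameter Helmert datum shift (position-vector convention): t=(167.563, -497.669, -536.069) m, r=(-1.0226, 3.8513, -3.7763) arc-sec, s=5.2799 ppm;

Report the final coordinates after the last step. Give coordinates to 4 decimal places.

start: φ=-56.392610°, λ=161.908208°, h=3145.450 m
→ ECEF (a=6378137.000, f=1/298.257223563): X=-3365228.8083, Y=1099392.7515, Z=-5291382.8548
→ Helmert 7p (PV): X=-3365889.9546, Y=1098806.9965, Z=-5291336.4273
→ Helmert 7p (PV): X=-3365818.8445, Y=1098350.5192, Z=-5291843.0347

X=-3365818.8445 m, Y=1098350.5192 m, Z=-5291843.0347 m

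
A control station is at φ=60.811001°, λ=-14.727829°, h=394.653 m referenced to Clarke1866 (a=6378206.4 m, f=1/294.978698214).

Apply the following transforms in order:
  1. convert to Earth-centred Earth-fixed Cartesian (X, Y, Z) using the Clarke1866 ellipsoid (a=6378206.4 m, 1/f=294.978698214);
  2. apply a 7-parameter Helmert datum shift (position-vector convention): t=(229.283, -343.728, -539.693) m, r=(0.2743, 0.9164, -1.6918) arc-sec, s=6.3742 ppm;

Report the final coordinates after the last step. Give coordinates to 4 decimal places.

start: φ=60.811001°, λ=-14.727829°, h=394.653 m
→ ECEF (a=6378206.400, f=1/294.978698214): X=3016375.9694, Y=-792897.5323, Z=5545250.2798
→ Helmert 7p (PV): X=3016642.6127, Y=-793278.4295, Z=5544731.4776

X=3016642.6127 m, Y=-793278.4295 m, Z=5544731.4776 m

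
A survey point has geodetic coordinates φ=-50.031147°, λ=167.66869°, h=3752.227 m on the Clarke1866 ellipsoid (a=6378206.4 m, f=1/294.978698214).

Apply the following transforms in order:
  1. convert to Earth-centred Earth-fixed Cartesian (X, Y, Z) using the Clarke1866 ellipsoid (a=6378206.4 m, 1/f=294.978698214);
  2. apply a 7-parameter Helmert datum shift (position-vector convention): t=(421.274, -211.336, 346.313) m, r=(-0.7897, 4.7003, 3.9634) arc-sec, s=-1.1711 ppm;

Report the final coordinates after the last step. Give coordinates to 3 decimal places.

X=-4012686.321 m, Y=876961.485 m, Z=-4867246.484 m

start: φ=-50.031147°, λ=167.668690°, h=3752.227 m
→ ECEF (a=6378206.400, f=1/294.978698214): X=-4012984.5141, Y=877269.5948, Z=-4867686.5858
→ Helmert 7p (PV): X=-4012686.3205, Y=876961.4853, Z=-4867246.4844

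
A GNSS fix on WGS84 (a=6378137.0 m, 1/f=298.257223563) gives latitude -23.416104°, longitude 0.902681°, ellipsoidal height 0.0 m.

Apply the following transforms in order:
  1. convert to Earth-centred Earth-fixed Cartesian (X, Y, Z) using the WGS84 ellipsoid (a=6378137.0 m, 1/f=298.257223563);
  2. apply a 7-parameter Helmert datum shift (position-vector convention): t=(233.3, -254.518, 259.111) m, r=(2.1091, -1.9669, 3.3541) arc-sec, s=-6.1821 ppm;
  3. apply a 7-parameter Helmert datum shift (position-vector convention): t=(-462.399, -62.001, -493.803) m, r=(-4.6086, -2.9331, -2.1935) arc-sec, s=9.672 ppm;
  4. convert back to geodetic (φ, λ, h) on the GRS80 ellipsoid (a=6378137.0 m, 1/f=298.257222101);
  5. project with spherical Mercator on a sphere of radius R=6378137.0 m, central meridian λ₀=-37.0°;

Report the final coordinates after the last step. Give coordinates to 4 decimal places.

E=4218967.9894 m, N=-2682590.7352 m

start: φ=-23.416104°, λ=0.902681°, h=0.000 m
→ ECEF (a=6378137.000, f=1/298.257223563): X=5855222.2245, Y=92255.2279, Z=-2519072.5008
→ Helmert 7p (PV): X=5855441.8480, Y=92121.1094, Z=-2518741.0394
→ Helmert 7p (PV): X=5855072.8795, Y=91941.4527, Z=-2519177.9964
→ geod (Bowring, a=6378137.000): φ=-23.41753167°, λ=0.89963428°, h=-99.6304 m
→ merc (R=6378137.0, λ₀=-37.0°): E=4218967.9894, N=-2682590.7352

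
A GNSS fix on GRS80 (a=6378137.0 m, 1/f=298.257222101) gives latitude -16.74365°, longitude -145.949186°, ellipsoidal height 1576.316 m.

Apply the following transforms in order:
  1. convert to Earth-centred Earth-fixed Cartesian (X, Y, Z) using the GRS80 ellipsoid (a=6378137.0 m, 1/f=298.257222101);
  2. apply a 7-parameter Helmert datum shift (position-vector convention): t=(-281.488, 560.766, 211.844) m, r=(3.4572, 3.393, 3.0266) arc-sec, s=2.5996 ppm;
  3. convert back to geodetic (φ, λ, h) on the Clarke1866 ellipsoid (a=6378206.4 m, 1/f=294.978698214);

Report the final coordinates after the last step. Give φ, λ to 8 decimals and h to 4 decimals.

start: φ=-16.743650°, λ=-145.949186°, h=1576.316 m
→ ECEF (a=6378137.000, f=1/298.257222101): X=-5063159.5866, Y=-3421681.4958, Z=-1826138.9769
→ Helmert 7p (PV): X=-5063434.0687, Y=-3421173.3106, Z=-1825905.9432
→ geod (Bowring, a=6378206.400): φ=-16.74296514°, λ=-145.95457481°, h=1404.7871 m

φ=-16.74296514°, λ=-145.95457481°, h=1404.7871 m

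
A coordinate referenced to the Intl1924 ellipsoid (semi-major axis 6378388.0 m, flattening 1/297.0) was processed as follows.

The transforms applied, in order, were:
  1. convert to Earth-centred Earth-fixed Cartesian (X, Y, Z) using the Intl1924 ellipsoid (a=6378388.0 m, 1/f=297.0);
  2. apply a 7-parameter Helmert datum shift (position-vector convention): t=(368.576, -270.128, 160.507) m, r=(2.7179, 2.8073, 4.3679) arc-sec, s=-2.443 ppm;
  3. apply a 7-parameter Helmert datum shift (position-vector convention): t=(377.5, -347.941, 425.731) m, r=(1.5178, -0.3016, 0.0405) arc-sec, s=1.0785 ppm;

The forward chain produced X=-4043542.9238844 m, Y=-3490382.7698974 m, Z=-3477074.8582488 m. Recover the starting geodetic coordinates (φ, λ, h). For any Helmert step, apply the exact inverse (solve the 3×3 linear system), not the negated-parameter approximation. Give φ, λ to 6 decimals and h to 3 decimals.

φ=-33.241948°, λ=-139.209864°, h=2113.213 m

start: X=-4043542.9239, Y=-3490382.7699, Z=-3477074.8582 m
→ Helmert⁻¹: X=-4043921.8325, Y=-3490055.8598, Z=-3477465.2442
→ Helmert⁻¹: X=-4044326.8571, Y=-3489754.4380, Z=-3477643.3074
→ geod (Bowring, a=6378388.000): φ=-33.24194800°, λ=-139.20986400°, h=2113.2130 m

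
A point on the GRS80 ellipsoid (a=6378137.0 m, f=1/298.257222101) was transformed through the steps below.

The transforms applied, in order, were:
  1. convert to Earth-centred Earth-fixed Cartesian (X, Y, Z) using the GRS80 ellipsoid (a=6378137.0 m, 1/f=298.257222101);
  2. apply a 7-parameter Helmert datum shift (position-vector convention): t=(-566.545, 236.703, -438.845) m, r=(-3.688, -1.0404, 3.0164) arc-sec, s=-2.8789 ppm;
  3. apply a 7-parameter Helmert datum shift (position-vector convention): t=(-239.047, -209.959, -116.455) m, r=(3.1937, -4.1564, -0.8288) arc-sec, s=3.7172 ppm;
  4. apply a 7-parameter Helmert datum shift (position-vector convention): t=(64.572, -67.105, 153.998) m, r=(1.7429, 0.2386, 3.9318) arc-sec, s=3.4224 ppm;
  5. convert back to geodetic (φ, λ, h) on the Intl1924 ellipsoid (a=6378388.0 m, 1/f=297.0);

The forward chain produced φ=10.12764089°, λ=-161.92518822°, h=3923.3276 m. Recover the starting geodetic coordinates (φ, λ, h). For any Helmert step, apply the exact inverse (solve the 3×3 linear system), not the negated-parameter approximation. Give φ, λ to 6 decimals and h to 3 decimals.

start: φ=10.127641°, λ=-161.925188°, h=3923.328 m
→ ECEF (a=6378388.000, f=1/297.0): X=-5973440.1514, Y=-1949515.0409, Z=1114851.9310
→ Helmert⁻¹: X=-5973522.7269, Y=-1949317.9784, Z=1114703.6795
→ Helmert⁻¹: X=-5973231.1769, Y=-1949107.5118, Z=1114966.5348
→ Helmert⁻¹: X=-5972704.7067, Y=-1949282.4258, Z=1115403.8643
→ geod (Bowring, a=6378137.000): φ=10.13349100°, λ=-161.92512400°, h=3509.2930 m

φ=10.133491°, λ=-161.925124°, h=3509.293 m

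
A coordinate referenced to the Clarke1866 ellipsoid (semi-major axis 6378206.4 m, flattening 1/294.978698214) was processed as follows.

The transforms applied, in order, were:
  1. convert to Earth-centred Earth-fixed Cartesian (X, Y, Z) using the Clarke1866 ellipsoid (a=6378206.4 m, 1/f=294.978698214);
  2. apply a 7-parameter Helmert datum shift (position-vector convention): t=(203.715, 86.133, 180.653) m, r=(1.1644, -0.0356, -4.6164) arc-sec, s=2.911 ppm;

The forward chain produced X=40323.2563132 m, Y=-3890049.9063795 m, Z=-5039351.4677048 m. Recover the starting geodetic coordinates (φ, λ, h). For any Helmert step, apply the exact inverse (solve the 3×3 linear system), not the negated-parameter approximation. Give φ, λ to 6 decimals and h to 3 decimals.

start: X=40323.2563, Y=-3890049.9064, Z=-5039351.4677 m
→ Helmert⁻¹: X=40205.6200, Y=-3890152.2642, Z=-5039495.4970
→ geod (Bowring, a=6378206.400): φ=-52.52080100°, λ=-89.40785600°, h=1796.6380 m

φ=-52.520801°, λ=-89.407856°, h=1796.638 m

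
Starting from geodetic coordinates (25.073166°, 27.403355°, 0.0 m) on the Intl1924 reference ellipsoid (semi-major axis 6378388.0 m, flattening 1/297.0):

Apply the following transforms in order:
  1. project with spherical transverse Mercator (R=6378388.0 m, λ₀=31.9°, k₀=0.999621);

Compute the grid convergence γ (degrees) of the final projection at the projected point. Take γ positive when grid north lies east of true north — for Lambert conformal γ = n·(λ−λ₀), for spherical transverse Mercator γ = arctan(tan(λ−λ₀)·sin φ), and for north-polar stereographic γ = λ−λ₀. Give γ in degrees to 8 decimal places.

start: φ=25.073166°, λ=27.403355°, h=0.000 m
→ into tm (λ₀=31.9°): φ=25.07316600°, λ−λ₀=-4.49664500°
convergence γ = -1.90878242°

-1.90878242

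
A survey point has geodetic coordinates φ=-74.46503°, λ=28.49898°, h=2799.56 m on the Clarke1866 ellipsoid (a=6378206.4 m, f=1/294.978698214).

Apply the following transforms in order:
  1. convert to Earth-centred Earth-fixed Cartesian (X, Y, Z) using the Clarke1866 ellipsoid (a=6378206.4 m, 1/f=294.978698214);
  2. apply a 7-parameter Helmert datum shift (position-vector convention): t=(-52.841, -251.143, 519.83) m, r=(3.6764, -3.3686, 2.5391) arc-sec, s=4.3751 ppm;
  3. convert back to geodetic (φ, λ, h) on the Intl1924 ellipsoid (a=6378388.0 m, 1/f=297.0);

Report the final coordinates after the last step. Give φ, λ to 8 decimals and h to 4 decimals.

start: φ=-74.465030°, λ=28.498980°, h=2799.560 m
→ ECEF (a=6378206.400, f=1/294.978698214): X=1506653.6245, Y=818011.4440, Z=-6125560.7286
→ Helmert 7p (PV): X=1506697.3452, Y=817891.6073, Z=-6125028.5126
→ geod (Bowring, a=6378388.000): φ=-74.46323582°, λ=28.49476308°, h=1964.1672 m

φ=-74.46323582°, λ=28.49476308°, h=1964.1672 m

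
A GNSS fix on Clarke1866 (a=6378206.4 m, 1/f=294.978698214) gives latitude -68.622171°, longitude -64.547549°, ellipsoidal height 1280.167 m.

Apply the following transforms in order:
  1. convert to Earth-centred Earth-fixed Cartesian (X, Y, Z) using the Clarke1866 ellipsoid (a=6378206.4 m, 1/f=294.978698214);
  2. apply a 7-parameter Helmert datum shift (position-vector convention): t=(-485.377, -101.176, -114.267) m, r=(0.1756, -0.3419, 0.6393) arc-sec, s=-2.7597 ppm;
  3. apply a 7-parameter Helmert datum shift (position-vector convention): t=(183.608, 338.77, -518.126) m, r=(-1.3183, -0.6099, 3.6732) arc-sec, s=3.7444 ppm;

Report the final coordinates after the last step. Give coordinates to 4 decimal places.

start: φ=-68.622171°, λ=-64.547549°, h=1280.167 m
→ ECEF (a=6378206.400, f=1/294.978698214): X=1002325.5680, Y=-2105915.1393, Z=-5917745.3555
→ Helmert 7p (PV): X=1001853.7610, Y=-2106002.3590, Z=-5917843.4227
→ Helmert 7p (PV): X=1002096.1230, Y=-2105691.4563, Z=-5918367.2850

X=1002096.1230 m, Y=-2105691.4563 m, Z=-5918367.2850 m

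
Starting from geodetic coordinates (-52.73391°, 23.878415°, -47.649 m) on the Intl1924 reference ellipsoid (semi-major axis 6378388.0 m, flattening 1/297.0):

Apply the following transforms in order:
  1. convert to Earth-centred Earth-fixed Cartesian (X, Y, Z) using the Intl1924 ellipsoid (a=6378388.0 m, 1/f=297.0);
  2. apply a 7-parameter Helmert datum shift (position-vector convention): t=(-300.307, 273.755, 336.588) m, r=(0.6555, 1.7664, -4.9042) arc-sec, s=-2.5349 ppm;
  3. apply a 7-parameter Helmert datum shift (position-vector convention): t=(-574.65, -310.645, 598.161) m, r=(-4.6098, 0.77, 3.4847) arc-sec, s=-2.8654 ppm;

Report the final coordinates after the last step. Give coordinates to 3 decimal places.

start: φ=-52.733910°, λ=23.878415°, h=-47.649 m
→ ECEF (a=6378388.000, f=1/297.0): X=3539160.4452, Y=1566745.1699, Z=-5052730.4785
→ Helmert 7p (PV): X=3538845.1478, Y=1566946.8630, Z=-5052406.4117
→ Helmert 7p (PV): X=3538215.0243, Y=1566578.5986, Z=-5051842.0037

X=3538215.024 m, Y=1566578.599 m, Z=-5051842.004 m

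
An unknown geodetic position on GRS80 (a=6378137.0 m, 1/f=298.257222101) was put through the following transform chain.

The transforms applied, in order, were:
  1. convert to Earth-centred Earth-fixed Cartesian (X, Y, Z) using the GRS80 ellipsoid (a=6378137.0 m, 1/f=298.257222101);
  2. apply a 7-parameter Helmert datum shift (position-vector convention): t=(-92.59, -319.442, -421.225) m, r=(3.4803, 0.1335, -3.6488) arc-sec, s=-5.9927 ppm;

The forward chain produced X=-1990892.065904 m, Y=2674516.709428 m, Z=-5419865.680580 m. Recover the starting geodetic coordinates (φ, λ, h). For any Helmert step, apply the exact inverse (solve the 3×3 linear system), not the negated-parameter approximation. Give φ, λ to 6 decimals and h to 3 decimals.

start: X=-1990892.0659, Y=2674516.7094, Z=-5419865.6806 m
→ Helmert⁻¹: X=-1990855.2142, Y=2674725.5196, Z=-5419523.3520
→ geod (Bowring, a=6378137.000): φ=-58.56993200°, λ=126.66109600°, h=485.6280 m

φ=-58.569932°, λ=126.661096°, h=485.628 m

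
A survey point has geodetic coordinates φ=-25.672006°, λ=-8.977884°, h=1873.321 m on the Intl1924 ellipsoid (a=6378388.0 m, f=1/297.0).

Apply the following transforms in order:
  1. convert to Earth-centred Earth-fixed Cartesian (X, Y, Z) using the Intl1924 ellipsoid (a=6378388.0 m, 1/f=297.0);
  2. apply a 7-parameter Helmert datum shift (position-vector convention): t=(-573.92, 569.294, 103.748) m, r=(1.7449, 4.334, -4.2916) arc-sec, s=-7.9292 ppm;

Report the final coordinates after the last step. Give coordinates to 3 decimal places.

start: φ=-25.672006°, λ=-8.977884°, h=1873.321 m
→ ECEF (a=6378388.000, f=1/297.0): X=5683592.7355, Y=-897943.9079, Z=-2747205.7892
→ Helmert 7p (PV): X=5682897.3431, Y=-897462.5074, Z=-2747207.2758

X=5682897.343 m, Y=-897462.507 m, Z=-2747207.276 m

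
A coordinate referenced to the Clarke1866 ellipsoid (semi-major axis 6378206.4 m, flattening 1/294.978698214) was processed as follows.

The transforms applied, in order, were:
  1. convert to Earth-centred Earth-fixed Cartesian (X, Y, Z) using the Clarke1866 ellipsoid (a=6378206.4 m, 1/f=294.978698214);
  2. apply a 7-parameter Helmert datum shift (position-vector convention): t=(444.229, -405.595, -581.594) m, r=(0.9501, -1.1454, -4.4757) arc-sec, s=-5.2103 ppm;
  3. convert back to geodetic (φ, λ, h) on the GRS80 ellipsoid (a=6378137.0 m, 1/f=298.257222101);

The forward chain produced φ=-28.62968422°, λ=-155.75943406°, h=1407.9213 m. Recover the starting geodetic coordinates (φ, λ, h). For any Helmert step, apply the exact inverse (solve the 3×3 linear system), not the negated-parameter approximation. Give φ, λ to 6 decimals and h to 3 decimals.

φ=-28.625449°, λ=-155.763777°, h=1356.827 m

start: φ=-28.629684°, λ=-155.759434°, h=1407.921 m
→ ECEF (a=6378137.000, f=1/298.257222101): X=-5109762.0397, Y=-2300767.9597, Z=-3038614.6410
→ Helmert⁻¹: X=-5110199.8467, Y=-2300499.2293, Z=-3038009.9023
→ geod (Bowring, a=6378206.400): φ=-28.62544900°, λ=-155.76377700°, h=1356.8270 m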